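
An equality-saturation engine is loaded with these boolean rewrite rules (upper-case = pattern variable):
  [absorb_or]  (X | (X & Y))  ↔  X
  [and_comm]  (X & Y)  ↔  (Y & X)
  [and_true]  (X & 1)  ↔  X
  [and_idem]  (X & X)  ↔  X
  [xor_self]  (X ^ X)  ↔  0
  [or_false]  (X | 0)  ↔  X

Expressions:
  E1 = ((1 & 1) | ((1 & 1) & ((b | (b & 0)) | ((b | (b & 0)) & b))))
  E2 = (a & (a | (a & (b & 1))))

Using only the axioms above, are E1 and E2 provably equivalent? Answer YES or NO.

NO

Every axiom is a valid identity, so a rewrite proof would force E1 and E2 to agree under every assignment.
At a=0, b=0: E1 = 1 but E2 = 0; they differ, so no derivation exists.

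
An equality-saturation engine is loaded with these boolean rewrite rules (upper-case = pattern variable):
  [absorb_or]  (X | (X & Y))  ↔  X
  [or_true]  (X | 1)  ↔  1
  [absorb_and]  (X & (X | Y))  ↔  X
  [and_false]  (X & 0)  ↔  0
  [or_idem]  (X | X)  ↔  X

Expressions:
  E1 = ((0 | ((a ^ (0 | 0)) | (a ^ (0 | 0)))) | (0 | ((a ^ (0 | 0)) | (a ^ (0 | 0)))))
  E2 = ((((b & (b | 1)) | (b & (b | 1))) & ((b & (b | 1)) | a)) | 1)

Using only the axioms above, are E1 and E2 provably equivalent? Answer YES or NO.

NO

All listed rules preserve value, hence provable equivalence implies equal values everywhere; look for a separating assignment.
a=0, b=0 gives E1 ↦ 0, E2 ↦ 1; values differ ⇒ not provably equivalent.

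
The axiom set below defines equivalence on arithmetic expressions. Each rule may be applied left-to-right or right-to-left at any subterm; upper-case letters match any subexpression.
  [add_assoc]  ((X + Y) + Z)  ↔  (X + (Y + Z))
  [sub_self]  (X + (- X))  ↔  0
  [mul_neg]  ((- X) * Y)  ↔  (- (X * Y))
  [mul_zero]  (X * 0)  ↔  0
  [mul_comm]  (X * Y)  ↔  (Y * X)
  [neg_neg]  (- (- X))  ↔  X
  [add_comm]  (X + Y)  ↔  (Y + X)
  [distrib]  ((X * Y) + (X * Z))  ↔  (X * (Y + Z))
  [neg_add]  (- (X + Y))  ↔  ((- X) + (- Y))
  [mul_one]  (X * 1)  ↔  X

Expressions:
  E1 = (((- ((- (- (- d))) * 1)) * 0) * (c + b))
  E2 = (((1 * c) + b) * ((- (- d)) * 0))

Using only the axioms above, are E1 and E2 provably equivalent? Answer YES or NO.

step 1: neg_neg (→) rewrites (- (- d)) into d, now (((- ((- d) * 1)) * 0) * (c + b))
step 2: mul_comm (→) rewrites (((- ((- d) * 1)) * 0) * (c + b)) into ((c + b) * ((- ((- d) * 1)) * 0))
step 3: mul_one (→) rewrites ((- d) * 1) into (- d), now ((c + b) * ((- (- d)) * 0))
step 4: neg_neg (→) rewrites (- (- d)) into d, now ((c + b) * (d * 0))
step 5: mul_one (←) rewrites c into (c * 1), now (((c * 1) + b) * (d * 0))
step 6: mul_comm (→) rewrites (c * 1) into (1 * c), now (((1 * c) + b) * (d * 0))
step 7: neg_neg (←) rewrites d into (- (- d)), which is E2

YES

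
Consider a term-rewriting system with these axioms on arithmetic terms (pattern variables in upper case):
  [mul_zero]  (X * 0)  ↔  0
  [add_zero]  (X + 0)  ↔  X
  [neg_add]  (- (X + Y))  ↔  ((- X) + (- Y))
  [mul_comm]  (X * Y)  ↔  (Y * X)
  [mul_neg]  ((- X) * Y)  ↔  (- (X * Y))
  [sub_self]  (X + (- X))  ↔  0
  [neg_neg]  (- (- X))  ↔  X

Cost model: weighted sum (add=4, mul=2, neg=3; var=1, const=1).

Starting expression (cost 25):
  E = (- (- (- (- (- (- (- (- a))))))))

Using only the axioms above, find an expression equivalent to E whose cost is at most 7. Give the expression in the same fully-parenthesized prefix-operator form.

(- (- a))   [cost 7]

1. [neg_neg →] (- (- (- (- (- (- (- (- a))))))))  →  (- (- (- (- (- (- a))))))
2. [neg_neg →] (- (- (- (- (- (- a))))))  →  (- (- (- (- a))))
3. [neg_neg →] (- (- a))  →  a;  cost 7 ≤ 7, done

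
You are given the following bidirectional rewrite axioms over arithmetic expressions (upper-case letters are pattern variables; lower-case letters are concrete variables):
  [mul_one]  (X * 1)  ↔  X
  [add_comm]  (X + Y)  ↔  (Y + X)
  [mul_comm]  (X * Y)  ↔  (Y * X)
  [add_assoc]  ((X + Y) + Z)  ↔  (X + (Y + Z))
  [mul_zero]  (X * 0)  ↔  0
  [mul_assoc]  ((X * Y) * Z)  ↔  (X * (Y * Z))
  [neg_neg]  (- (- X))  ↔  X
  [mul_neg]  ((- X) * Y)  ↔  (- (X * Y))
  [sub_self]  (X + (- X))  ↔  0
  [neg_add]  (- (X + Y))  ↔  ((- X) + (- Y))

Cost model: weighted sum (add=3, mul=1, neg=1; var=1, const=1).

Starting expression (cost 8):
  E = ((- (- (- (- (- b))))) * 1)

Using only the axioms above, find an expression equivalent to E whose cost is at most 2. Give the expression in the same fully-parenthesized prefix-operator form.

1. [neg_neg →] (- (- (- (- b))))  →  (- (- b));  E = ((- (- (- b))) * 1)
2. [neg_neg →] (- (- b))  →  b;  E = ((- b) * 1)
3. [mul_one →] ((- b) * 1)  →  (- b);  cost 2 ≤ 2, done

(- b)   [cost 2]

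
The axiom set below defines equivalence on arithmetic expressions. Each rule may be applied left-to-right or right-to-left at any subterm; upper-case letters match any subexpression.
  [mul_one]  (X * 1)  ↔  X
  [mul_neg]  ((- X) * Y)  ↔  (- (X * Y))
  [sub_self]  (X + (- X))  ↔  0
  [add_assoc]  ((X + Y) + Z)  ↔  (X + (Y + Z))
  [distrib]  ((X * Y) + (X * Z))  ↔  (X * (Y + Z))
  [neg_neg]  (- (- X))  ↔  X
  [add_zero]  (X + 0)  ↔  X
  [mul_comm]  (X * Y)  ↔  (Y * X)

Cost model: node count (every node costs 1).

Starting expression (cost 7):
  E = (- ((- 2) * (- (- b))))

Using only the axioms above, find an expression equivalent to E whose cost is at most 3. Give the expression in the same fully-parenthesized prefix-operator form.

(2 * b)   [cost 3]

(1) ((- 2) * (- (- b)))  =[mul_neg →]=  (- (2 * (- (- b))))    ⊢ (- (- (2 * (- (- b)))))
(2) (- (- b))  =[neg_neg →]=  b    ⊢ (- (- (2 * b)))
(3) (- (- (2 * b)))  =[neg_neg →]=  (2 * b)    ⊢ cost 3, within 3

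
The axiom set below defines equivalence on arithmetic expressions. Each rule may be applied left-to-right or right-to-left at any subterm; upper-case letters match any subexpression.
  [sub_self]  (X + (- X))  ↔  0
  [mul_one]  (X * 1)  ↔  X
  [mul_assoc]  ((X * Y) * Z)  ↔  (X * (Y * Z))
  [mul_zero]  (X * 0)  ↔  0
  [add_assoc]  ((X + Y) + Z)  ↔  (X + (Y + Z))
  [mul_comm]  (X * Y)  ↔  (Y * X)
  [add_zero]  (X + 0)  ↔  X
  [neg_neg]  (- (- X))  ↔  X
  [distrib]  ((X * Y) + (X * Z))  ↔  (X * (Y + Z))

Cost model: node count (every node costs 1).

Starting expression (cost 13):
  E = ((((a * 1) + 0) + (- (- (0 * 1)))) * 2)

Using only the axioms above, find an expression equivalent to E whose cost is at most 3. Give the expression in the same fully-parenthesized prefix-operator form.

step 1: neg_neg (→) rewrites (- (- (0 * 1))) into (0 * 1), now ((((a * 1) + 0) + (0 * 1)) * 2)
step 2: mul_one (→) rewrites (a * 1) into a, now (((a + 0) + (0 * 1)) * 2)
step 3: mul_one (→) rewrites (0 * 1) into 0, now (((a + 0) + 0) * 2)
step 4: add_zero (→) rewrites ((a + 0) + 0) into (a + 0), now ((a + 0) * 2)
step 5: add_zero (→) rewrites (a + 0) into a, reaching cost 3 (bound 3)

(a * 2)   [cost 3]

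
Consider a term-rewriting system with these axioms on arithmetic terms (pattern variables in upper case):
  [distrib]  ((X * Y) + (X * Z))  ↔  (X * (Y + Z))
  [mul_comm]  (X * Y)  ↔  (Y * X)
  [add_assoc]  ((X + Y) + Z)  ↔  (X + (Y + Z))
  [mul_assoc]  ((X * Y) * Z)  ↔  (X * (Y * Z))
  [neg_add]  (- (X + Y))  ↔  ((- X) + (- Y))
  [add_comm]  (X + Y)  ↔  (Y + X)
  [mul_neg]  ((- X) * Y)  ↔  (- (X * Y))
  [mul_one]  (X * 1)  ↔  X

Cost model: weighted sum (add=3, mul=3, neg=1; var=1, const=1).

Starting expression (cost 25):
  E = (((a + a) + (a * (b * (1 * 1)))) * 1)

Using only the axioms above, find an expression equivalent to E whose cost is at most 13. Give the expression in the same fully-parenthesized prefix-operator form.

1. [mul_one →] (((a + a) + (a * (b * (1 * 1)))) * 1)  →  ((a + a) + (a * (b * (1 * 1))))
2. [mul_one →] (1 * 1)  →  1;  E = ((a + a) + (a * (b * 1)))
3. [mul_one →] (b * 1)  →  b;  cost 13 ≤ 13, done

((a + a) + (a * b))   [cost 13]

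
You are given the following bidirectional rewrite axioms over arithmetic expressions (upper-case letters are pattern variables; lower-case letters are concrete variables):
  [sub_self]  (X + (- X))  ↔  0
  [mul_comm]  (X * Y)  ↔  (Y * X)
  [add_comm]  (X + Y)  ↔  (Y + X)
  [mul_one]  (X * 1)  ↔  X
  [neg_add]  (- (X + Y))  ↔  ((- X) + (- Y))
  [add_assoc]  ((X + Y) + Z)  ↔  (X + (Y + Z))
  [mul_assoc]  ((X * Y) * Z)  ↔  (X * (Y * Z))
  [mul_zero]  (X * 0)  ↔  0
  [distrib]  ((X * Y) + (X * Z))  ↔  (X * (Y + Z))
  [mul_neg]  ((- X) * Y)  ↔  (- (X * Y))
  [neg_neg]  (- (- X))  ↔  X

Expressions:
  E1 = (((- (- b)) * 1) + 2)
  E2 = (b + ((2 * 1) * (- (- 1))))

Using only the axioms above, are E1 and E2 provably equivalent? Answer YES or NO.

YES

(1) (- (- b))  =[neg_neg →]=  b    ⊢ ((b * 1) + 2)
(2) (b * 1)  =[mul_one →]=  b    ⊢ (b + 2)
(3) 2  =[mul_one ←]=  (2 * 1)    ⊢ (b + (2 * 1))
(4) 1  =[neg_neg ←]=  (- (- 1))    ⊢ (b + (2 * (- (- 1))))
(5) 2  =[mul_one ←]=  (2 * 1)    ⊢ E2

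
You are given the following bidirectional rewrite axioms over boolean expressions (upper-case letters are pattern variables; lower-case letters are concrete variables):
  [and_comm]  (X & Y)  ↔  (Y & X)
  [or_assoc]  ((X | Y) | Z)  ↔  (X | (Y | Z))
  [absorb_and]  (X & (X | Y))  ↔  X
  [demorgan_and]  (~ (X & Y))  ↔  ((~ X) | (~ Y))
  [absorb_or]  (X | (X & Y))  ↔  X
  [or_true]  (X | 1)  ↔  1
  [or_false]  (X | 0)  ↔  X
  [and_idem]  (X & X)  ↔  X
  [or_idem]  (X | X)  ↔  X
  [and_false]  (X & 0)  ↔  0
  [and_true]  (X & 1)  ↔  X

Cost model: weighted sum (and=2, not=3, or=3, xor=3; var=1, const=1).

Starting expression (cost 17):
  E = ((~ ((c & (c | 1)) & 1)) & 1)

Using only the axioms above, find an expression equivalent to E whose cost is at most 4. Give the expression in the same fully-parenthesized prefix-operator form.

(~ c)   [cost 4]

1. [and_true →] ((~ ((c & (c | 1)) & 1)) & 1)  →  (~ ((c & (c | 1)) & 1))
2. [and_true →] ((c & (c | 1)) & 1)  →  (c & (c | 1));  E = (~ (c & (c | 1)))
3. [absorb_and →] (c & (c | 1))  →  c;  cost 4 ≤ 4, done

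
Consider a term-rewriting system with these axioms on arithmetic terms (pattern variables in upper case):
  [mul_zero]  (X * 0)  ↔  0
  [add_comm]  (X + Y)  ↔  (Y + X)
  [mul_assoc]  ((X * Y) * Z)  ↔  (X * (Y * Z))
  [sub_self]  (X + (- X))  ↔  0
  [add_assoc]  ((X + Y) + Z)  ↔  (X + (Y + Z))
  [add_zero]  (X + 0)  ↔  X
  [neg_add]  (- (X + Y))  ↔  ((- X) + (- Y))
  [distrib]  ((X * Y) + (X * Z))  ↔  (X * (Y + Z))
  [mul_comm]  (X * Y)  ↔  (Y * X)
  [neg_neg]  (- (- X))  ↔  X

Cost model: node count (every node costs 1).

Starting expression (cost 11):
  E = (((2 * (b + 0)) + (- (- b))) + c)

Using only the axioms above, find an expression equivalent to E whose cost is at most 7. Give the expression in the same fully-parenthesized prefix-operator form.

1. [add_assoc →] (((2 * (b + 0)) + (- (- b))) + c)  →  ((2 * (b + 0)) + ((- (- b)) + c))
2. [neg_neg →] (- (- b))  →  b;  E = ((2 * (b + 0)) + (b + c))
3. [add_zero →] (b + 0)  →  b;  cost 7 ≤ 7, done

((2 * b) + (b + c))   [cost 7]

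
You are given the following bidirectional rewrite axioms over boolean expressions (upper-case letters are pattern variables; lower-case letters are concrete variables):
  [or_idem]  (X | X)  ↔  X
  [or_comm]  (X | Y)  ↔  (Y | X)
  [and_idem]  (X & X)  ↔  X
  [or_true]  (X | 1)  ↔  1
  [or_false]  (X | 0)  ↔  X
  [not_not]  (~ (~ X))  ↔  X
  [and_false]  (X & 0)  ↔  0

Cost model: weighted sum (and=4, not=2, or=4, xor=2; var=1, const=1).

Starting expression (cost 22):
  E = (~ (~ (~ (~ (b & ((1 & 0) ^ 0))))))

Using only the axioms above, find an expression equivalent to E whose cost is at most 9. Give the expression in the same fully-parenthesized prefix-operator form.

(b & (0 ^ 0))   [cost 9]

1. [and_false →] (1 & 0)  →  0;  E = (~ (~ (~ (~ (b & (0 ^ 0))))))
2. [not_not →] (~ (~ (~ (b & (0 ^ 0)))))  →  (~ (b & (0 ^ 0)));  E = (~ (~ (b & (0 ^ 0))))
3. [not_not →] (~ (~ (b & (0 ^ 0))))  →  (b & (0 ^ 0));  cost 9 ≤ 9, done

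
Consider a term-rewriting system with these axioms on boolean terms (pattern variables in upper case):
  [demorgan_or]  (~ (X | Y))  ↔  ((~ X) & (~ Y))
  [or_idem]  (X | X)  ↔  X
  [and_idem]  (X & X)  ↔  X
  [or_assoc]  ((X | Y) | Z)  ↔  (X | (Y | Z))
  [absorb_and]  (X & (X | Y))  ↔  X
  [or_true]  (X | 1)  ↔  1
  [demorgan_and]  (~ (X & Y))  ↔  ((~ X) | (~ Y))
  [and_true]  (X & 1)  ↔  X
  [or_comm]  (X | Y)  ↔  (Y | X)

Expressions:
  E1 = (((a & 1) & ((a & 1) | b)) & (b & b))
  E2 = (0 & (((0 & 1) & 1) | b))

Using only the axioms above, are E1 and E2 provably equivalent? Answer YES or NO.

The axioms are sound identities: if E1 ↔* E2 then E1 and E2 evaluate identically under any assignment.
Under a=1, b=1: E1 evaluates to 1, E2 to 0. Distinct ⇒ no rewrite sequence connects them.

NO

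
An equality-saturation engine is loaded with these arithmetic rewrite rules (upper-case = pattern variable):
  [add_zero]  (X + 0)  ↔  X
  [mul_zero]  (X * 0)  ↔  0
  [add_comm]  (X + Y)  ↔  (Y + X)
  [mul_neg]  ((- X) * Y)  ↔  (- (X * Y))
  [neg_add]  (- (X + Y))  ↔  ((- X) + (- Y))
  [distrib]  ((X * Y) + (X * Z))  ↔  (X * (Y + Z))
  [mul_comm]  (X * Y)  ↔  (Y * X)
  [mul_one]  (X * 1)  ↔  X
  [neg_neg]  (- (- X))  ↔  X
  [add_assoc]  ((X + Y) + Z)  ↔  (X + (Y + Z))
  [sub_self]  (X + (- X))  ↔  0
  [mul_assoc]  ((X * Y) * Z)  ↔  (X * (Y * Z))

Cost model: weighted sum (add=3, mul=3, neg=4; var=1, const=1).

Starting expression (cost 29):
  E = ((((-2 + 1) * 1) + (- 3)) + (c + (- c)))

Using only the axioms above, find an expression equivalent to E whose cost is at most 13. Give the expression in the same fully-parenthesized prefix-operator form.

((-2 + 1) + (- 3))   [cost 13]

1. [sub_self →] (c + (- c))  →  0;  E = ((((-2 + 1) * 1) + (- 3)) + 0)
2. [add_zero →] ((((-2 + 1) * 1) + (- 3)) + 0)  →  (((-2 + 1) * 1) + (- 3))
3. [mul_one →] ((-2 + 1) * 1)  →  (-2 + 1);  cost 13 ≤ 13, done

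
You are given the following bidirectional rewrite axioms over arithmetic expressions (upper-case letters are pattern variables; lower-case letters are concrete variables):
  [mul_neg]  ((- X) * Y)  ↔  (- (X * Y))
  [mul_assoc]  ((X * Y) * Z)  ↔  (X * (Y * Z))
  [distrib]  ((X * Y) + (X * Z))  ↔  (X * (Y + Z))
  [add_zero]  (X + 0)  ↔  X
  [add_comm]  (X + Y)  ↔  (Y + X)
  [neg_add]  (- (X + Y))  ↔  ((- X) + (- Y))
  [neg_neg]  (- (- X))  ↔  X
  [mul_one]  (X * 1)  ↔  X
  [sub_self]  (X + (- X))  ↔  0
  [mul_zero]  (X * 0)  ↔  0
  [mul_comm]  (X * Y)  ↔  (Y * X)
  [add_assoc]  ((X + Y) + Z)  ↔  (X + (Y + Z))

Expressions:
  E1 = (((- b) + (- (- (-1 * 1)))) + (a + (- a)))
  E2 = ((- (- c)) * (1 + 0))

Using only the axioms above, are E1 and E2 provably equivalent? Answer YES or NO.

Every axiom is a valid identity, so a rewrite proof would force E1 and E2 to agree under every assignment.
At a=0, b=0, c=0: E1 = -1 but E2 = 0; they differ, so no derivation exists.

NO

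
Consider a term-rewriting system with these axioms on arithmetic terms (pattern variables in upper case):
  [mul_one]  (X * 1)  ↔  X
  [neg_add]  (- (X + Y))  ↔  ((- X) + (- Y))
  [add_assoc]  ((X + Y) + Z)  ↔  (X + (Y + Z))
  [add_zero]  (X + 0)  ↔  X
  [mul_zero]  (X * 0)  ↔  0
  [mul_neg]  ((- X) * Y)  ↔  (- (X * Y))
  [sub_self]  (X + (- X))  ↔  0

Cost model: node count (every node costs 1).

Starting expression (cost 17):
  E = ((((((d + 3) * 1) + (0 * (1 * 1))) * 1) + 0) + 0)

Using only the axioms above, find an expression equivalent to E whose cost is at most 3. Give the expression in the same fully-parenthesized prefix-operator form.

(1) ((((d + 3) * 1) + (0 * (1 * 1))) * 1)  =[mul_one →]=  (((d + 3) * 1) + (0 * (1 * 1)))    ⊢ (((((d + 3) * 1) + (0 * (1 * 1))) + 0) + 0)
(2) (1 * 1)  =[mul_one →]=  1    ⊢ (((((d + 3) * 1) + (0 * 1)) + 0) + 0)
(3) (0 * 1)  =[mul_one →]=  0    ⊢ (((((d + 3) * 1) + 0) + 0) + 0)
(4) ((d + 3) * 1)  =[mul_one →]=  (d + 3)    ⊢ ((((d + 3) + 0) + 0) + 0)
(5) ((d + 3) + 0)  =[add_zero →]=  (d + 3)    ⊢ (((d + 3) + 0) + 0)
(6) (((d + 3) + 0) + 0)  =[add_zero →]=  ((d + 3) + 0)
(7) ((d + 3) + 0)  =[add_zero →]=  (d + 3)    ⊢ cost 3, within 3

(d + 3)   [cost 3]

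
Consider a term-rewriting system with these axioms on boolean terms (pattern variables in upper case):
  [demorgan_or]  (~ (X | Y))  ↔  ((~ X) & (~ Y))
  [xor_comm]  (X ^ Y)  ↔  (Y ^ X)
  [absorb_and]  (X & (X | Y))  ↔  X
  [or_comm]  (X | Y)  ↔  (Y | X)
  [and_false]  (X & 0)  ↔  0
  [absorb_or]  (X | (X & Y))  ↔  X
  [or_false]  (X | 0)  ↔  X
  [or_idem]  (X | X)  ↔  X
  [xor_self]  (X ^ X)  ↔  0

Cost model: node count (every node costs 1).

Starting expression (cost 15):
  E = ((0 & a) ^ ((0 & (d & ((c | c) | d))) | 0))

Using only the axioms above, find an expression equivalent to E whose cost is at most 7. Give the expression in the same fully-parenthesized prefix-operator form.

((0 & a) ^ (0 & d))   [cost 7]

1. [or_idem →] (c | c)  →  c;  E = ((0 & a) ^ ((0 & (d & (c | d))) | 0))
2. [or_comm →] (c | d)  →  (d | c);  E = ((0 & a) ^ ((0 & (d & (d | c))) | 0))
3. [or_false →] ((0 & (d & (d | c))) | 0)  →  (0 & (d & (d | c)));  E = ((0 & a) ^ (0 & (d & (d | c))))
4. [absorb_and →] (d & (d | c))  →  d;  cost 7 ≤ 7, done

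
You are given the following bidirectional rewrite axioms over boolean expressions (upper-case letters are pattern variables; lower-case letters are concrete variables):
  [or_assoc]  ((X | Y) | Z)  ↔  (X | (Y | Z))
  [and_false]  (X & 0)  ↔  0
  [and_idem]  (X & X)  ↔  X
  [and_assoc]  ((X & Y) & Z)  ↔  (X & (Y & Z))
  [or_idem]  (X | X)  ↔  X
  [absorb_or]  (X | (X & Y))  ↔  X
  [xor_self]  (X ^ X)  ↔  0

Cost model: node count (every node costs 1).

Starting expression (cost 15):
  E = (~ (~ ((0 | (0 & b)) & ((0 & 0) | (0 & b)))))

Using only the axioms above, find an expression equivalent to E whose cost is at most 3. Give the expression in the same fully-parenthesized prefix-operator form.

1. [and_idem →] (0 & 0)  →  0;  E = (~ (~ ((0 | (0 & b)) & (0 | (0 & b)))))
2. [and_idem →] ((0 | (0 & b)) & (0 | (0 & b)))  →  (0 | (0 & b));  E = (~ (~ (0 | (0 & b))))
3. [absorb_or →] (0 | (0 & b))  →  0;  cost 3 ≤ 3, done

(~ (~ 0))   [cost 3]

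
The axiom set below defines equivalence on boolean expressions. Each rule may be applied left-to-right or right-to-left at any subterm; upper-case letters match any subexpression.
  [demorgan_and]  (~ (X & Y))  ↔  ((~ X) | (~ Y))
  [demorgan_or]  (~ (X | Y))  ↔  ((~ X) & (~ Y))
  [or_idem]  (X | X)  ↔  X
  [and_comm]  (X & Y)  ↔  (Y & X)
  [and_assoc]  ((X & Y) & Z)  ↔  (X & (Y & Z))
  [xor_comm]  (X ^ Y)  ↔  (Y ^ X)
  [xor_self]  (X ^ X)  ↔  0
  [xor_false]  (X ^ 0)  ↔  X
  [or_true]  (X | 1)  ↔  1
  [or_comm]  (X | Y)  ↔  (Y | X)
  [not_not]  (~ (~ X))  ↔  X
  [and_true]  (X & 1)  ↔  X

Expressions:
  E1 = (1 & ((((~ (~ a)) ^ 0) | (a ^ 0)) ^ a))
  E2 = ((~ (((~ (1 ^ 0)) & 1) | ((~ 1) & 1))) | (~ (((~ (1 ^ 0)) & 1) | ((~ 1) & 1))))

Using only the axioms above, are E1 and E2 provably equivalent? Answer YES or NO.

NO

The axioms are sound identities: if E1 ↔* E2 then E1 and E2 evaluate identically under any assignment.
Under a=0: E1 evaluates to 0, E2 to 1. Distinct ⇒ no rewrite sequence connects them.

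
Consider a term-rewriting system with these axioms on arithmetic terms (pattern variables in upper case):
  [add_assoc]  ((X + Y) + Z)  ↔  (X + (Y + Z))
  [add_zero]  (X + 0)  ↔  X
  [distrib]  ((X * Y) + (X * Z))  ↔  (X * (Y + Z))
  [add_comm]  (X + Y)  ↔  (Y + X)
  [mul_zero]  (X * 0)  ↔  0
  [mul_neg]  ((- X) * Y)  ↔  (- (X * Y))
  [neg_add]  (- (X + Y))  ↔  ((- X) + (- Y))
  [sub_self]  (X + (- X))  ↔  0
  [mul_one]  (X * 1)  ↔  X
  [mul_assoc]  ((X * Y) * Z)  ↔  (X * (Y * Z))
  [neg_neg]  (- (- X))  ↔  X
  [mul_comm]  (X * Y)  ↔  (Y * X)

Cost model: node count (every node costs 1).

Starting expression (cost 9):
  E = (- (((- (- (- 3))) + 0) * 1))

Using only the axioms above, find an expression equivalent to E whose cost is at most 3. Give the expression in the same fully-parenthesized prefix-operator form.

step 1: neg_neg (→) rewrites (- (- (- 3))) into (- 3), now (- (((- 3) + 0) * 1))
step 2: mul_one (→) rewrites (((- 3) + 0) * 1) into ((- 3) + 0), now (- ((- 3) + 0))
step 3: add_zero (→) rewrites ((- 3) + 0) into (- 3), reaching cost 3 (bound 3)

(- (- 3))   [cost 3]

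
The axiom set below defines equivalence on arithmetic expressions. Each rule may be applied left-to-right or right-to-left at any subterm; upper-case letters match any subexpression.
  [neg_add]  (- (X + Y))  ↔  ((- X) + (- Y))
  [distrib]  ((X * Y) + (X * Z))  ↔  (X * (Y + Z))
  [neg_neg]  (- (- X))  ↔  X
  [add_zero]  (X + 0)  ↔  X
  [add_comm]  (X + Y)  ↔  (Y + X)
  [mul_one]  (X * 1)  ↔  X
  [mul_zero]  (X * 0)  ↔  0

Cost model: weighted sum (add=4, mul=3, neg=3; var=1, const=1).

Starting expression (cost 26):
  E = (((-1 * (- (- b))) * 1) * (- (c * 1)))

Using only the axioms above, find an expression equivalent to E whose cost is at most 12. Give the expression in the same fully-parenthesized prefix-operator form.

step 1: neg_neg (→) rewrites (- (- b)) into b, now (((-1 * b) * 1) * (- (c * 1)))
step 2: mul_one (→) rewrites (c * 1) into c, now (((-1 * b) * 1) * (- c))
step 3: mul_one (→) rewrites ((-1 * b) * 1) into (-1 * b), reaching cost 12 (bound 12)

((-1 * b) * (- c))   [cost 12]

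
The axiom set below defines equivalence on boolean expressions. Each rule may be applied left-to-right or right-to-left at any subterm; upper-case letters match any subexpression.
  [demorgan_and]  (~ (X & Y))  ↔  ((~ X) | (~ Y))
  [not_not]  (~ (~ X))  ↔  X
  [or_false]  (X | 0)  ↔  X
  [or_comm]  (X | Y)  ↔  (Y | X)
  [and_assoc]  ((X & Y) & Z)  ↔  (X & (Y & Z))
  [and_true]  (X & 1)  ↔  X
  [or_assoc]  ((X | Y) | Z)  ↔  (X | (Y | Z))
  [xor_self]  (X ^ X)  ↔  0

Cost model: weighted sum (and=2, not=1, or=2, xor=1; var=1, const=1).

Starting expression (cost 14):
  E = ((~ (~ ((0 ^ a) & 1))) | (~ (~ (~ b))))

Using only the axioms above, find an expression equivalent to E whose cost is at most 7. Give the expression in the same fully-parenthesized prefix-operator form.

(1) ((0 ^ a) & 1)  =[and_true →]=  (0 ^ a)    ⊢ ((~ (~ (0 ^ a))) | (~ (~ (~ b))))
(2) (~ (~ (0 ^ a)))  =[not_not →]=  (0 ^ a)    ⊢ ((0 ^ a) | (~ (~ (~ b))))
(3) (~ (~ (~ b)))  =[not_not →]=  (~ b)    ⊢ cost 7, within 7

((0 ^ a) | (~ b))   [cost 7]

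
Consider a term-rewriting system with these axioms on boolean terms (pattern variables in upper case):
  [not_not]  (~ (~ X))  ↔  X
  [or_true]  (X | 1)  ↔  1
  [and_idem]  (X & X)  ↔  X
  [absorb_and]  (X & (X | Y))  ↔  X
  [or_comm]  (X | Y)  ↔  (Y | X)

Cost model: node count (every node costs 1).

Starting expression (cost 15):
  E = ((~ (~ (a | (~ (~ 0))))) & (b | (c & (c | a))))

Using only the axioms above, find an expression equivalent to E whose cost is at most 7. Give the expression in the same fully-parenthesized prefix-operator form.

1. [absorb_and →] (c & (c | a))  →  c;  E = ((~ (~ (a | (~ (~ 0))))) & (b | c))
2. [not_not →] (~ (~ 0))  →  0;  E = ((~ (~ (a | 0))) & (b | c))
3. [not_not →] (~ (~ (a | 0)))  →  (a | 0);  cost 7 ≤ 7, done

((a | 0) & (b | c))   [cost 7]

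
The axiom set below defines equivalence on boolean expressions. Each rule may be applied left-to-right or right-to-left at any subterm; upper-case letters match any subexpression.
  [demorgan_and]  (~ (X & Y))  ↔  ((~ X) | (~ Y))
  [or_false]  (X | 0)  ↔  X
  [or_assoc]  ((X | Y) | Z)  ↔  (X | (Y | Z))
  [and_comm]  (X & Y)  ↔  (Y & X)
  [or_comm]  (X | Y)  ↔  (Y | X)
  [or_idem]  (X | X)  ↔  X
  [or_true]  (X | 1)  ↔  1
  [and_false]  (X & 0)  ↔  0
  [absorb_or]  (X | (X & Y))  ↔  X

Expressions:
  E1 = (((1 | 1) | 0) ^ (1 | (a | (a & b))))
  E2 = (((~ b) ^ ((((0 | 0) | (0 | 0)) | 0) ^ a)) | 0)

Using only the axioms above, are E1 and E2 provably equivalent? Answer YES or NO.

NO

Every axiom is a valid identity, so a rewrite proof would force E1 and E2 to agree under every assignment.
At a=0, b=0: E1 = 0 but E2 = 1; they differ, so no derivation exists.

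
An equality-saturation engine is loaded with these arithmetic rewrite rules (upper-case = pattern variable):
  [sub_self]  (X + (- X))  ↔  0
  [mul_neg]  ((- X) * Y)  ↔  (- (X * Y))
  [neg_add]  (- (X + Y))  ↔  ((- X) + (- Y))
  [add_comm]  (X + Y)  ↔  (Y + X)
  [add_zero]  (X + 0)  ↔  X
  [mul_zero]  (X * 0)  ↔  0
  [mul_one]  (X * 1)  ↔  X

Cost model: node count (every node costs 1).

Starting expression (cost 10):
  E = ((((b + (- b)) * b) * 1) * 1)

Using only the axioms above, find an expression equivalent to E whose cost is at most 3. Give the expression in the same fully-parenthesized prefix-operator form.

step 1: mul_one (→) rewrites (((b + (- b)) * b) * 1) into ((b + (- b)) * b), now (((b + (- b)) * b) * 1)
step 2: mul_one (→) rewrites (((b + (- b)) * b) * 1) into ((b + (- b)) * b)
step 3: sub_self (→) rewrites (b + (- b)) into 0, reaching cost 3 (bound 3)

(0 * b)   [cost 3]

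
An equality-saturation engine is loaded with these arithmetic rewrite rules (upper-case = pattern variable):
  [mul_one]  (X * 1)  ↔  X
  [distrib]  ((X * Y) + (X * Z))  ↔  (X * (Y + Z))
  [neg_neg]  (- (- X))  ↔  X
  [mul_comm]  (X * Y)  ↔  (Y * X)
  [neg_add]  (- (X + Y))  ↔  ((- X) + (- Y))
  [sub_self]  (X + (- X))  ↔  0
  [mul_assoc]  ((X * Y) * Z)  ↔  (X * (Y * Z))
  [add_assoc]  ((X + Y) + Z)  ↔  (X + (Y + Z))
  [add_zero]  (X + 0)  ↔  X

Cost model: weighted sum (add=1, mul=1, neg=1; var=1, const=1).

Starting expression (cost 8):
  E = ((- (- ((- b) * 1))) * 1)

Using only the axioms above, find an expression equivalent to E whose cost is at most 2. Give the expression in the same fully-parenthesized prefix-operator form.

1. [mul_one →] ((- b) * 1)  →  (- b);  E = ((- (- (- b))) * 1)
2. [mul_one →] ((- (- (- b))) * 1)  →  (- (- (- b)))
3. [neg_neg →] (- (- b))  →  b;  cost 2 ≤ 2, done

(- b)   [cost 2]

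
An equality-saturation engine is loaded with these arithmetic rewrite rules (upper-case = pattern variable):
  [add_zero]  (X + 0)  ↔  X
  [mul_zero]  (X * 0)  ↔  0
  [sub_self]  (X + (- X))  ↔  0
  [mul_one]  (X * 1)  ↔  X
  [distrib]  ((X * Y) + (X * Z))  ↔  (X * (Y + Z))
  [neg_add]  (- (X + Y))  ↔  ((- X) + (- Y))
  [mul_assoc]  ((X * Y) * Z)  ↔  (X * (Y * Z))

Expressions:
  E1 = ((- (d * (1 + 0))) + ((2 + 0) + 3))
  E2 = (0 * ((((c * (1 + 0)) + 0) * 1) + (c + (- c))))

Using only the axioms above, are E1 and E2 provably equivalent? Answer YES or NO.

NO

Every axiom is a valid identity, so a rewrite proof would force E1 and E2 to agree under every assignment.
At c=0, d=0: E1 = 5 but E2 = 0; they differ, so no derivation exists.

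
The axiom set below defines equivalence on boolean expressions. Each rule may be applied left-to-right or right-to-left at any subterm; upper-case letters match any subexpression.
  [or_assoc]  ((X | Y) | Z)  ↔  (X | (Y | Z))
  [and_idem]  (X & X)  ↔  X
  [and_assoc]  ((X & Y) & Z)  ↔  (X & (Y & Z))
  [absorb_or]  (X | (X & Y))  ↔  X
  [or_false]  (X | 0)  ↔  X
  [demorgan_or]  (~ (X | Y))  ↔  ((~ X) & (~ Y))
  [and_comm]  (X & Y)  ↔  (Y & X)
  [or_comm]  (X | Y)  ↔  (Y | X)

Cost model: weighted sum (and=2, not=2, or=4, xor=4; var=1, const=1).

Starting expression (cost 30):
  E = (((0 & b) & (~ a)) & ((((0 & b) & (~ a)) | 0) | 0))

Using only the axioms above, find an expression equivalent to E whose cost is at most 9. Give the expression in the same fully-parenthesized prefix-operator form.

((0 & b) & (~ a))   [cost 9]

1. [or_false →] ((((0 & b) & (~ a)) | 0) | 0)  →  (((0 & b) & (~ a)) | 0);  E = (((0 & b) & (~ a)) & (((0 & b) & (~ a)) | 0))
2. [or_false →] (((0 & b) & (~ a)) | 0)  →  ((0 & b) & (~ a));  E = (((0 & b) & (~ a)) & ((0 & b) & (~ a)))
3. [and_idem →] (((0 & b) & (~ a)) & ((0 & b) & (~ a)))  →  ((0 & b) & (~ a));  cost 9 ≤ 9, done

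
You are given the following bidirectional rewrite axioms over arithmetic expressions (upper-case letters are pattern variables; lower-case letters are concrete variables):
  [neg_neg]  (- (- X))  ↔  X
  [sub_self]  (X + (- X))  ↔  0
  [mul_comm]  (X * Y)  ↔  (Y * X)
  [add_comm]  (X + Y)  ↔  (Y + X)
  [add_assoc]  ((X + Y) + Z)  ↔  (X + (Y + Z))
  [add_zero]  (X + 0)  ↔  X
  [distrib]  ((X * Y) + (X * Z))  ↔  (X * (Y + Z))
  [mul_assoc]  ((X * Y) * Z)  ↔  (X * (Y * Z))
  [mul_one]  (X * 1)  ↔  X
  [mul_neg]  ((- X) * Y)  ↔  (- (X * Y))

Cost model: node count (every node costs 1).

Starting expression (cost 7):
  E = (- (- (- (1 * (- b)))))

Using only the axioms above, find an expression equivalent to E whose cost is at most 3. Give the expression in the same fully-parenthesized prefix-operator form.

step 1: mul_comm (→) rewrites (1 * (- b)) into ((- b) * 1), now (- (- (- ((- b) * 1))))
step 2: neg_neg (→) rewrites (- (- ((- b) * 1))) into ((- b) * 1), now (- ((- b) * 1))
step 3: mul_one (→) rewrites ((- b) * 1) into (- b), reaching cost 3 (bound 3)

(- (- b))   [cost 3]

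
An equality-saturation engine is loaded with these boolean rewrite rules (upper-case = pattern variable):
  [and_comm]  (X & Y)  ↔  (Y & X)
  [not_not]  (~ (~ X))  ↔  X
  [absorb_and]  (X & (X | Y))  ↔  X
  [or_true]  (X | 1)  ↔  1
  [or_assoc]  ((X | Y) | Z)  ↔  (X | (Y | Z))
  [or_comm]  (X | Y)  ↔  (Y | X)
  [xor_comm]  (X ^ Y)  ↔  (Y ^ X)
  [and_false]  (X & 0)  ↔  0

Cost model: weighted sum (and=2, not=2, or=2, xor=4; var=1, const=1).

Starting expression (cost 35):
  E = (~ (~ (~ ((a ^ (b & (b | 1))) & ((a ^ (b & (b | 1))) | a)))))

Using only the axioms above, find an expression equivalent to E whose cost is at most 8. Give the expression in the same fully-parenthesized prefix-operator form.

1. [not_not →] (~ (~ (~ ((a ^ (b & (b | 1))) & ((a ^ (b & (b | 1))) | a)))))  →  (~ ((a ^ (b & (b | 1))) & ((a ^ (b & (b | 1))) | a)))
2. [absorb_and →] ((a ^ (b & (b | 1))) & ((a ^ (b & (b | 1))) | a))  →  (a ^ (b & (b | 1)));  E = (~ (a ^ (b & (b | 1))))
3. [absorb_and →] (b & (b | 1))  →  b;  cost 8 ≤ 8, done

(~ (a ^ b))   [cost 8]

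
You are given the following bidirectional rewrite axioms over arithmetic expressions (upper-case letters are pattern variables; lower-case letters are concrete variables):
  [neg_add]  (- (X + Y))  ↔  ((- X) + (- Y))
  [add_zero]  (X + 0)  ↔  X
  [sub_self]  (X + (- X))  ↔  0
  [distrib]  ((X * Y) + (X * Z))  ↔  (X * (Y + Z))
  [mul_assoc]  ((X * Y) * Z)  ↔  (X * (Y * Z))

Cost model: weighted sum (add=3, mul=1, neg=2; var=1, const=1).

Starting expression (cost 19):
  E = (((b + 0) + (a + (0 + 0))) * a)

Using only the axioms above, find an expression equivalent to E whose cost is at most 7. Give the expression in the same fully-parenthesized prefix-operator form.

(1) (0 + 0)  =[add_zero →]=  0    ⊢ (((b + 0) + (a + 0)) * a)
(2) (b + 0)  =[add_zero →]=  b    ⊢ ((b + (a + 0)) * a)
(3) (a + 0)  =[add_zero →]=  a    ⊢ cost 7, within 7

((b + a) * a)   [cost 7]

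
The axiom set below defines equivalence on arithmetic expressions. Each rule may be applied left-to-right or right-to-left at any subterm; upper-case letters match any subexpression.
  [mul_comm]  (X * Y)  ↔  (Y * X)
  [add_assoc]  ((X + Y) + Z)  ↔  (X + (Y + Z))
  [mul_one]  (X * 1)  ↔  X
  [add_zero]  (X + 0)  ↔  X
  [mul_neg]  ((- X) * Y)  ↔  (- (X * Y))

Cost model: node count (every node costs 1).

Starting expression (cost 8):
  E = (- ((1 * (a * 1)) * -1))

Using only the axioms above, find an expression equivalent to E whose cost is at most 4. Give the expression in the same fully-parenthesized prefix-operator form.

1. [mul_one →] (a * 1)  →  a;  E = (- ((1 * a) * -1))
2. [mul_comm →] (1 * a)  →  (a * 1);  E = (- ((a * 1) * -1))
3. [mul_one →] (a * 1)  →  a;  cost 4 ≤ 4, done

(- (a * -1))   [cost 4]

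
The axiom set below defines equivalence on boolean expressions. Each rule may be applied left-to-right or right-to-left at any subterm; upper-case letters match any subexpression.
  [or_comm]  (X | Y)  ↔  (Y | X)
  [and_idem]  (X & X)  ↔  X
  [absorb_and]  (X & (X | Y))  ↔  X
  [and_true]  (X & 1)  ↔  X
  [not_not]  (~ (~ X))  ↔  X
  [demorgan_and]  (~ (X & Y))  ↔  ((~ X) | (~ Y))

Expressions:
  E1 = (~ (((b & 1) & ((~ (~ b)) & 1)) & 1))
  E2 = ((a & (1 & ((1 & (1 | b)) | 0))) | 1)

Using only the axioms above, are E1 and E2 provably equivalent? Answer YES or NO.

NO

The axioms are sound identities: if E1 ↔* E2 then E1 and E2 evaluate identically under any assignment.
Under a=0, b=1: E1 evaluates to 0, E2 to 1. Distinct ⇒ no rewrite sequence connects them.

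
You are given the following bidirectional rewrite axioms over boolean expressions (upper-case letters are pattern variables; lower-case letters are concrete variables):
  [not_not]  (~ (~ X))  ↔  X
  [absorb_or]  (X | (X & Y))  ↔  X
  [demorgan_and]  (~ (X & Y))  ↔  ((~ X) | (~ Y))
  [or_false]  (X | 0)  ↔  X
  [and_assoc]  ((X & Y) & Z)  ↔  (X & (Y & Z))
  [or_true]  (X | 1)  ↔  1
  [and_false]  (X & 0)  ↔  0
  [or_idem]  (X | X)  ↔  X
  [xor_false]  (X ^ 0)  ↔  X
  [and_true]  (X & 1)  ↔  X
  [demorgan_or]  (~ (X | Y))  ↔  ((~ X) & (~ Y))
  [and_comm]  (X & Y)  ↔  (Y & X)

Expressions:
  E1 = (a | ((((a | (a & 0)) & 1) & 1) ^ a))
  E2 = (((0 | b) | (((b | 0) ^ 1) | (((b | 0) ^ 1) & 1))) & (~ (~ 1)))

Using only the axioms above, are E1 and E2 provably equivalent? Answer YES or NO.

NO

All listed rules preserve value, hence provable equivalence implies equal values everywhere; look for a separating assignment.
a=0, b=0 gives E1 ↦ 0, E2 ↦ 1; values differ ⇒ not provably equivalent.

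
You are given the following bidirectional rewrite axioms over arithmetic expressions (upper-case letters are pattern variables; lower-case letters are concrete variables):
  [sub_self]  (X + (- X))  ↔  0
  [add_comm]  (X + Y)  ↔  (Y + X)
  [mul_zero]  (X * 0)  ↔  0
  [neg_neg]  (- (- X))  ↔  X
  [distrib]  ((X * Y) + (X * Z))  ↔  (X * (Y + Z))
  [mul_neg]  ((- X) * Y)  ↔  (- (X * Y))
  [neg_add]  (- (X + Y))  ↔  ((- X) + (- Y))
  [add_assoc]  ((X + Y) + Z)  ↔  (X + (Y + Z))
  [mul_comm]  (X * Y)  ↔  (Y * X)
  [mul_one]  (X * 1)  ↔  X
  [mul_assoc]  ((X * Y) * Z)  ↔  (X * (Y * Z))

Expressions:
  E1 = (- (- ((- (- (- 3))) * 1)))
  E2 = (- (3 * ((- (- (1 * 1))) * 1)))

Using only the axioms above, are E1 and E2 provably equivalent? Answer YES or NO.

(1) (- (- 3))  =[neg_neg →]=  3    ⊢ (- (- ((- 3) * 1)))
(2) ((- 3) * 1)  =[mul_one →]=  (- 3)    ⊢ (- (- (- 3)))
(3) (- (- (- 3)))  =[neg_neg →]=  (- 3)
(4) 3  =[mul_one ←]=  (3 * 1)    ⊢ (- (3 * 1))
(5) 1  =[mul_one ←]=  (1 * 1)    ⊢ (- (3 * (1 * 1)))
(6) 1  =[mul_one ←]=  (1 * 1)    ⊢ (- (3 * ((1 * 1) * 1)))
(7) (1 * 1)  =[neg_neg ←]=  (- (- (1 * 1)))    ⊢ E2

YES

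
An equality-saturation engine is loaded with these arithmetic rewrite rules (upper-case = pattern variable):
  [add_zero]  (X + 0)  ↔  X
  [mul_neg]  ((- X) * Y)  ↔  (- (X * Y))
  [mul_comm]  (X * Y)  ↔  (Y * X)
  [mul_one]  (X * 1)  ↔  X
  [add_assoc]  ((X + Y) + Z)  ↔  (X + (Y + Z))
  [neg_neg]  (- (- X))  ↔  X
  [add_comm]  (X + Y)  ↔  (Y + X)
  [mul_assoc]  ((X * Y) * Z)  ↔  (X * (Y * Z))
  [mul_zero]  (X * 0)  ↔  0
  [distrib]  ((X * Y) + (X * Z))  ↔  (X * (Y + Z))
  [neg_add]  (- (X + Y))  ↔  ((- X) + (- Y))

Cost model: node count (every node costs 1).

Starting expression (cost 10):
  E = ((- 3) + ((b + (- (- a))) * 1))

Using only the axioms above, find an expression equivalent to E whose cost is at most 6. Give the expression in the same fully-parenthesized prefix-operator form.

((- 3) + (a + b))   [cost 6]

step 1: add_comm (→) rewrites (b + (- (- a))) into ((- (- a)) + b), now ((- 3) + (((- (- a)) + b) * 1))
step 2: neg_neg (→) rewrites (- (- a)) into a, now ((- 3) + ((a + b) * 1))
step 3: mul_one (→) rewrites ((a + b) * 1) into (a + b), reaching cost 6 (bound 6)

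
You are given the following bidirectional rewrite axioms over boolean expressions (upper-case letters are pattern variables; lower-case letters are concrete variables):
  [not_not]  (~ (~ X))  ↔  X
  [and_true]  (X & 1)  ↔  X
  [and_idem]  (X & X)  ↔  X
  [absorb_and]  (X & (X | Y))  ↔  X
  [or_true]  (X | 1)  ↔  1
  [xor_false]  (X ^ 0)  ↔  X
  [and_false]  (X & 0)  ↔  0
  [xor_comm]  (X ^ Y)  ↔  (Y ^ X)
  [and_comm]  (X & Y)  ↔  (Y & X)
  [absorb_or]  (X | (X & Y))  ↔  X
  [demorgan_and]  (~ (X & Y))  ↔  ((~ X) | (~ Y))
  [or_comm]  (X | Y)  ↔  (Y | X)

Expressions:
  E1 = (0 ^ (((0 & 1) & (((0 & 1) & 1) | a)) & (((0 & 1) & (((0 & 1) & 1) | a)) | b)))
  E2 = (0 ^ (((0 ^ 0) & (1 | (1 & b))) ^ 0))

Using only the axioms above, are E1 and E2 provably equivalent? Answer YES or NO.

YES

(1) (((0 & 1) & (((0 & 1) & 1) | a)) & (((0 & 1) & (((0 & 1) & 1) | a)) | b))  =[absorb_and →]=  ((0 & 1) & (((0 & 1) & 1) | a))    ⊢ (0 ^ ((0 & 1) & (((0 & 1) & 1) | a)))
(2) ((0 & 1) & 1)  =[and_true →]=  (0 & 1)    ⊢ (0 ^ ((0 & 1) & ((0 & 1) | a)))
(3) ((0 & 1) & ((0 & 1) | a))  =[absorb_and →]=  (0 & 1)    ⊢ (0 ^ (0 & 1))
(4) (0 & 1)  =[xor_false ←]=  ((0 & 1) ^ 0)    ⊢ (0 ^ ((0 & 1) ^ 0))
(5) 1  =[absorb_or ←]=  (1 | (1 & b))    ⊢ (0 ^ ((0 & (1 | (1 & b))) ^ 0))
(6) 0  =[xor_false ←]=  (0 ^ 0)    ⊢ E2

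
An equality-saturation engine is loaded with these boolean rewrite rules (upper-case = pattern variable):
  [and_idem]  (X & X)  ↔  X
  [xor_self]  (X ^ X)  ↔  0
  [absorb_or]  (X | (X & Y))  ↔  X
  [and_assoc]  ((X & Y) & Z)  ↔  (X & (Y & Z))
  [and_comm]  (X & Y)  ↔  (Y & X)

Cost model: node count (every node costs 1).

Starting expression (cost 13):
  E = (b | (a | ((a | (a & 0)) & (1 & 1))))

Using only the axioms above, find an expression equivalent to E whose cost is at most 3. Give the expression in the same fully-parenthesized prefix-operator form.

(1) (1 & 1)  =[and_idem →]=  1    ⊢ (b | (a | ((a | (a & 0)) & 1)))
(2) (a | (a & 0))  =[absorb_or →]=  a    ⊢ (b | (a | (a & 1)))
(3) (a | (a & 1))  =[absorb_or →]=  a    ⊢ cost 3, within 3

(b | a)   [cost 3]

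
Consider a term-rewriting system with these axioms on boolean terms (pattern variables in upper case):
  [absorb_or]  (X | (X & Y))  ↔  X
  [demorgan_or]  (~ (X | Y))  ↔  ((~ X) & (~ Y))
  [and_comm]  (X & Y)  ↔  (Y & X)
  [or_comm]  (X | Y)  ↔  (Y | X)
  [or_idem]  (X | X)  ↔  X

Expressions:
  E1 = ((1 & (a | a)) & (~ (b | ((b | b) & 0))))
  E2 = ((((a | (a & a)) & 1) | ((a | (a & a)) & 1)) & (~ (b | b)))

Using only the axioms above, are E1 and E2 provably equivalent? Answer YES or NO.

step 1: or_idem (→) rewrites (b | b) into b, now ((1 & (a | a)) & (~ (b | (b & 0))))
step 2: and_comm (→) rewrites (1 & (a | a)) into ((a | a) & 1), now (((a | a) & 1) & (~ (b | (b & 0))))
step 3: or_idem (→) rewrites (a | a) into a, now ((a & 1) & (~ (b | (b & 0))))
step 4: absorb_or (→) rewrites (b | (b & 0)) into b, now ((a & 1) & (~ b))
step 5: absorb_or (←) rewrites a into (a | (a & a)), now (((a | (a & a)) & 1) & (~ b))
step 6: or_idem (←) rewrites ((a | (a & a)) & 1) into (((a | (a & a)) & 1) | ((a | (a & a)) & 1)), now ((((a | (a & a)) & 1) | ((a | (a & a)) & 1)) & (~ b))
step 7: or_idem (←) rewrites b into (b | b), which is E2

YES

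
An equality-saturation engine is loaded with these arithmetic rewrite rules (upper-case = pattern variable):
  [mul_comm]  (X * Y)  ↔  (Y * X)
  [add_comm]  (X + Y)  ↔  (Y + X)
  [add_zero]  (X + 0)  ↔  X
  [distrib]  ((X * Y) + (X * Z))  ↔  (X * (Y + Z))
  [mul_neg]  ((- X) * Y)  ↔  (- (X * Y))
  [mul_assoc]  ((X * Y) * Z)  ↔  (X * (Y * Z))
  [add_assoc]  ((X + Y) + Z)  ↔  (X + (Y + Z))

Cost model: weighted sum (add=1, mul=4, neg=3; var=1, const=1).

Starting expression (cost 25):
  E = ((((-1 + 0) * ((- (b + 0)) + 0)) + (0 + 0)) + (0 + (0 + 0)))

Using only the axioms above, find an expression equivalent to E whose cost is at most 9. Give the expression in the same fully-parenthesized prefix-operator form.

1. [add_zero →] (b + 0)  →  b;  E = ((((-1 + 0) * ((- b) + 0)) + (0 + 0)) + (0 + (0 + 0)))
2. [add_zero →] (0 + 0)  →  0;  E = ((((-1 + 0) * ((- b) + 0)) + (0 + 0)) + (0 + 0))
3. [add_zero →] (0 + 0)  →  0;  E = ((((-1 + 0) * ((- b) + 0)) + (0 + 0)) + 0)
4. [add_zero →] (-1 + 0)  →  -1;  E = (((-1 * ((- b) + 0)) + (0 + 0)) + 0)
5. [add_zero →] (0 + 0)  →  0;  E = (((-1 * ((- b) + 0)) + 0) + 0)
6. [add_zero →] ((-1 * ((- b) + 0)) + 0)  →  (-1 * ((- b) + 0));  E = ((-1 * ((- b) + 0)) + 0)
7. [mul_comm →] (-1 * ((- b) + 0))  →  (((- b) + 0) * -1);  E = ((((- b) + 0) * -1) + 0)
8. [add_zero →] ((((- b) + 0) * -1) + 0)  →  (((- b) + 0) * -1)
9. [add_zero →] ((- b) + 0)  →  (- b);  cost 9 ≤ 9, done

((- b) * -1)   [cost 9]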